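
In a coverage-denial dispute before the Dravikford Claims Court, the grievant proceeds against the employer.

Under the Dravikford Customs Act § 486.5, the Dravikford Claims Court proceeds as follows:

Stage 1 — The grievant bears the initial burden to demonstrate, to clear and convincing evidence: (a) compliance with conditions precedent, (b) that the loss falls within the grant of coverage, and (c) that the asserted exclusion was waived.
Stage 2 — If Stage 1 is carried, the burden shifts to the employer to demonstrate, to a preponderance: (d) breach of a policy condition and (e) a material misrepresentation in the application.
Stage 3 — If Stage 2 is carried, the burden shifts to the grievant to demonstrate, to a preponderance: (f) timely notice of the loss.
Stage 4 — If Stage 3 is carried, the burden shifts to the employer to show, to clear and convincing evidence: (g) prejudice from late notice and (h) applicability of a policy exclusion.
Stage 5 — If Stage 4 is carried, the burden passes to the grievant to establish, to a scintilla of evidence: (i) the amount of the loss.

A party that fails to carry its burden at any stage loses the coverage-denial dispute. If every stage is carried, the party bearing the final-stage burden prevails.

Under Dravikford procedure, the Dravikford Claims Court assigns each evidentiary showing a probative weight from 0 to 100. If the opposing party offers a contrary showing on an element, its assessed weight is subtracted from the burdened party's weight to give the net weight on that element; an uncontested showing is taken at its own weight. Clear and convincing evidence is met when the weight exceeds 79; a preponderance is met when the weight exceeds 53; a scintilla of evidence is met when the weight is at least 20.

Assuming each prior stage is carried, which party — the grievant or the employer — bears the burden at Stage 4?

Stage 4's rule assigns the burden to the employer (to clear and convincing evidence).

employer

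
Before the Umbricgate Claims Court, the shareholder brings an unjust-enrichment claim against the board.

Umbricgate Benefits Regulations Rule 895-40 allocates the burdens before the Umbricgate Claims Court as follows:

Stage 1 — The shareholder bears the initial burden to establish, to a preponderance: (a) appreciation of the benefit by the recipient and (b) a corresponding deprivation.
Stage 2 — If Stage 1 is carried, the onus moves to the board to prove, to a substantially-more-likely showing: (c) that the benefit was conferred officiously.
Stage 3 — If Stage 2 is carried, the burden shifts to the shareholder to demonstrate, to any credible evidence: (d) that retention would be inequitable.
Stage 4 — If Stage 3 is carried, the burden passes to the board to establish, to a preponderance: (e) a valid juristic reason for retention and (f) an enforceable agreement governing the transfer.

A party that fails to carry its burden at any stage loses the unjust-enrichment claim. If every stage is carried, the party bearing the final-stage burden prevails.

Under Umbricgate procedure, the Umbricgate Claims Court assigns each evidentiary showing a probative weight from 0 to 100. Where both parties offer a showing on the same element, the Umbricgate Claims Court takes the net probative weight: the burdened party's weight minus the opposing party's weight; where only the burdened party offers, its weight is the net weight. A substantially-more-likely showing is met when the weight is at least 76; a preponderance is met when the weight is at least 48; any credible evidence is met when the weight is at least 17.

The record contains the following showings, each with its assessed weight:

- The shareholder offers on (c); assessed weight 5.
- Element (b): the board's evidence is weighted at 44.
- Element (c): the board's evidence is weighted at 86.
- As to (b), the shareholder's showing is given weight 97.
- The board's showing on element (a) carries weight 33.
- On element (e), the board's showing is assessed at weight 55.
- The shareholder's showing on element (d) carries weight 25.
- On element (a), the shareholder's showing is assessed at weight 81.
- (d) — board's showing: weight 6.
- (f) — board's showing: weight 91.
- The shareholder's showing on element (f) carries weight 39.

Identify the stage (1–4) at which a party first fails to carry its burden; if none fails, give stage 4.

Stage 1 — burden on shareholder; standard: a preponderance (weight is at least 48).
    (a): 81 − 33 = 48 ≥ 48 [met]
    (b): 97 − 44 = 53 ≥ 48 [met]
  The shareholder carries Stage 1; the board now bears the burden.
Stage 2 — burden on board; standard: a substantially-more-likely showing (weight is at least 76).
    (c): 86 − 5 = 81 ≥ 76 [met]
  Stage 2 is satisfied; the onus moves to the shareholder.
Stage 3 — burden on shareholder; standard: any credible evidence (weight is at least 17).
    (d): 25 − 6 = 19 ≥ 17 [met]
  The shareholder carries Stage 3; the board now bears the burden.
Stage 4 — burden on board; standard: a preponderance (weight is at least 48).
    (e): 55 ≥ 48 [met]
    (f): 91 − 39 = 52 ≥ 48 [met]
  Stage 4 carried; the final stage is satisfied.
Every stage carried; the board prevails.

stage 4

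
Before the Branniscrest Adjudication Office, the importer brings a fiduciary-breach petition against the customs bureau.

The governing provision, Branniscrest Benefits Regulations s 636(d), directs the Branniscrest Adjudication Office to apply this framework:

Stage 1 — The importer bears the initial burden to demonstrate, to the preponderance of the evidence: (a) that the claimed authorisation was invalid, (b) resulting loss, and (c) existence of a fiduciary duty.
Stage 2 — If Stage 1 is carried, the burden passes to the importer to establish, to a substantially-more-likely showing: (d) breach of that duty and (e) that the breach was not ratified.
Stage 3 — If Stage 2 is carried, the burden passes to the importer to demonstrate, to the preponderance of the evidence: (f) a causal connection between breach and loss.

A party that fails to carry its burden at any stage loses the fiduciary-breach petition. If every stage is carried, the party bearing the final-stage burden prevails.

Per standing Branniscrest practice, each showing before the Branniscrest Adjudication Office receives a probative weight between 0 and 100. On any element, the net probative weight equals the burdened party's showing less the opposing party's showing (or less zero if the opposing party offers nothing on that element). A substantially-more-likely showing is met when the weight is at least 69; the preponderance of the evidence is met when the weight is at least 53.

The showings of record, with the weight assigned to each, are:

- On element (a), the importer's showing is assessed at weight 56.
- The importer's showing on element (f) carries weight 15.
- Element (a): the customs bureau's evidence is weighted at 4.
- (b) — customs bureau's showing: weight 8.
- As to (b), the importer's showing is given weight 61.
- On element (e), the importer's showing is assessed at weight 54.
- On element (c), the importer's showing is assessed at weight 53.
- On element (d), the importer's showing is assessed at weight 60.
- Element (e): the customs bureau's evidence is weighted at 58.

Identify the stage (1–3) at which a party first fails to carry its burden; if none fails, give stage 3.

Stage 1 — burden on importer; standard: the preponderance of the evidence (weight is at least 53).
    (a): 56 − 4 = 52 < 53 [not met]
    (b): 61 − 8 = 53 ≥ 53 [met]
    (c): 53 ≥ 53 [met]
  The importer does not carry Stage 1.
The analysis ends at Stage 1; the customs bureau prevails.

stage 1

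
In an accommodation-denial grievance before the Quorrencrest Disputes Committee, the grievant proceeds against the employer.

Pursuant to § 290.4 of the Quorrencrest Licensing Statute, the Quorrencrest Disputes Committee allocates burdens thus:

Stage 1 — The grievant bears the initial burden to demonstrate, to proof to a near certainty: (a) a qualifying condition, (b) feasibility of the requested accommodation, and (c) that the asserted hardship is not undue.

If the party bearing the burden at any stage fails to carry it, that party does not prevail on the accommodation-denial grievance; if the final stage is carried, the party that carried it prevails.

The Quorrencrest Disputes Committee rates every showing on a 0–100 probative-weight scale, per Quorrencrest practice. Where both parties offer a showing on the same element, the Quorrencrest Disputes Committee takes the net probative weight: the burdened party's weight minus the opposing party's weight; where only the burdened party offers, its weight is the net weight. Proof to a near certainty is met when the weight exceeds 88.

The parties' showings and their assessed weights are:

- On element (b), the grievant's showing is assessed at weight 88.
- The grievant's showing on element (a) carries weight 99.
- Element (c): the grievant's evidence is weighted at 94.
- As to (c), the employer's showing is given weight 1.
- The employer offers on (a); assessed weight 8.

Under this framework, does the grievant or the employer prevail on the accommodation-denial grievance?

Stage 1 (grievant, proof to a near certainty, weight exceeds 88): (a) net 99−8=91 > 88 — meets; (b) 88 ≤ 88 — fails; (c) net 94−1=93 > 88 — meets.
  Not every element is met, so the grievant fails to carry Stage 1.
So the employer prevails.

employer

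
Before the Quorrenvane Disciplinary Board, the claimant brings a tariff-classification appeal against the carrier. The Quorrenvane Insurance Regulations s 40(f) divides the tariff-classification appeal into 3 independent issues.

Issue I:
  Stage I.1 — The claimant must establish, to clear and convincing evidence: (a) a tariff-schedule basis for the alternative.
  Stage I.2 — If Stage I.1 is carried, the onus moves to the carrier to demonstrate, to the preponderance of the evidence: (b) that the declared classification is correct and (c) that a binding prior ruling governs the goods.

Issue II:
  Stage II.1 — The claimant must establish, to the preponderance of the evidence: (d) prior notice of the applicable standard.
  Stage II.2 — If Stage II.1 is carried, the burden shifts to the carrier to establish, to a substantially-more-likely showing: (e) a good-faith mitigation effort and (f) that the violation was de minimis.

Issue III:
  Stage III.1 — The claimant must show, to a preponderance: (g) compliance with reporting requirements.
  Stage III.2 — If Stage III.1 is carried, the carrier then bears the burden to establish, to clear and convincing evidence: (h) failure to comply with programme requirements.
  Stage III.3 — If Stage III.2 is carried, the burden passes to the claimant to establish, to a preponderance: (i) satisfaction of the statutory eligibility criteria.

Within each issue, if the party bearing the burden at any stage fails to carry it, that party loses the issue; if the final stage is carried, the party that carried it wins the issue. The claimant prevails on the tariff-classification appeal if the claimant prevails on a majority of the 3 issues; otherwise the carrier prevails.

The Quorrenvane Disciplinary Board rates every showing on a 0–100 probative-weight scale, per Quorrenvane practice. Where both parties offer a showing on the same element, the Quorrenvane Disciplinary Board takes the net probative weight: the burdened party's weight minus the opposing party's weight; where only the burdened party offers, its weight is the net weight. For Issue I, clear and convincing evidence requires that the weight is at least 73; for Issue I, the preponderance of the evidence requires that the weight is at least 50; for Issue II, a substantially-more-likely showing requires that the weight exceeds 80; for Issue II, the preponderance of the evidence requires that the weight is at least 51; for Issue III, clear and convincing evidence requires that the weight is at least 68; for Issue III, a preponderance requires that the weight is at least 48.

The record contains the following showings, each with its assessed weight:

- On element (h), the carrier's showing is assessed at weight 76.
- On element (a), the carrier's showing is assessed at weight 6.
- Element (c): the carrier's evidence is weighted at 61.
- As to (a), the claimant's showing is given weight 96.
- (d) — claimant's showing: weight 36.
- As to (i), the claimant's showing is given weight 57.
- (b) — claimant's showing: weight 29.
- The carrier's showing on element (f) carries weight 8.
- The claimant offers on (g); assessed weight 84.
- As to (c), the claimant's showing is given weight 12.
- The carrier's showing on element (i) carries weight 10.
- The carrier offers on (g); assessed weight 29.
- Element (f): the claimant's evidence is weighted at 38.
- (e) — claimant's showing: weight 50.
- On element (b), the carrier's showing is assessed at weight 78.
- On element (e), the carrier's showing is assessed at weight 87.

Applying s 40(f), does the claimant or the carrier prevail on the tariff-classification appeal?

carrier

— Issue I —
Stage I.1 — burden on claimant; standard: clear and convincing evidence (weight is at least 73).
    (a): 96 − 6 = 90 ≥ 73 [met]
  The claimant carries Stage I.1; the carrier now bears the burden.
Stage I.2 — burden on carrier; standard: the preponderance of the evidence (weight is at least 50).
    (b): 78 − 29 = 49 < 50 [not met]
    (c): 61 − 12 = 49 < 50 [not met]
  The carrier does not carry Stage I.2.
The claimant prevails on this issue.
— Issue II —
Stage II.1 — burden on claimant; standard: the preponderance of the evidence (weight is at least 51).
    (d): 36 < 51 [not met]
  Not every element is met, so the claimant fails to carry Stage II.1.
The carrier prevails on this issue.
— Issue III —
Stage III.1 (claimant, a preponderance, weight is at least 48): (g) net 84−29=55 ≥ 48 — meets.
  All elements met. The burden passes to the carrier.
Stage III.2 (carrier, clear and convincing evidence, weight is at least 68): (h) 76 ≥ 68 — meets.
  Stage III.2 is satisfied; the onus moves to the claimant.
Stage III.3 (claimant, a preponderance, weight is at least 48): (i) net 57−10=47 < 48 — fails.
  The claimant does not carry Stage III.3.
So the carrier prevails on this issue.
Per-issue: Issue I → claimant; Issue II → carrier; Issue III → carrier. The claimant must prevail on a majority of issues; overall, the carrier prevails.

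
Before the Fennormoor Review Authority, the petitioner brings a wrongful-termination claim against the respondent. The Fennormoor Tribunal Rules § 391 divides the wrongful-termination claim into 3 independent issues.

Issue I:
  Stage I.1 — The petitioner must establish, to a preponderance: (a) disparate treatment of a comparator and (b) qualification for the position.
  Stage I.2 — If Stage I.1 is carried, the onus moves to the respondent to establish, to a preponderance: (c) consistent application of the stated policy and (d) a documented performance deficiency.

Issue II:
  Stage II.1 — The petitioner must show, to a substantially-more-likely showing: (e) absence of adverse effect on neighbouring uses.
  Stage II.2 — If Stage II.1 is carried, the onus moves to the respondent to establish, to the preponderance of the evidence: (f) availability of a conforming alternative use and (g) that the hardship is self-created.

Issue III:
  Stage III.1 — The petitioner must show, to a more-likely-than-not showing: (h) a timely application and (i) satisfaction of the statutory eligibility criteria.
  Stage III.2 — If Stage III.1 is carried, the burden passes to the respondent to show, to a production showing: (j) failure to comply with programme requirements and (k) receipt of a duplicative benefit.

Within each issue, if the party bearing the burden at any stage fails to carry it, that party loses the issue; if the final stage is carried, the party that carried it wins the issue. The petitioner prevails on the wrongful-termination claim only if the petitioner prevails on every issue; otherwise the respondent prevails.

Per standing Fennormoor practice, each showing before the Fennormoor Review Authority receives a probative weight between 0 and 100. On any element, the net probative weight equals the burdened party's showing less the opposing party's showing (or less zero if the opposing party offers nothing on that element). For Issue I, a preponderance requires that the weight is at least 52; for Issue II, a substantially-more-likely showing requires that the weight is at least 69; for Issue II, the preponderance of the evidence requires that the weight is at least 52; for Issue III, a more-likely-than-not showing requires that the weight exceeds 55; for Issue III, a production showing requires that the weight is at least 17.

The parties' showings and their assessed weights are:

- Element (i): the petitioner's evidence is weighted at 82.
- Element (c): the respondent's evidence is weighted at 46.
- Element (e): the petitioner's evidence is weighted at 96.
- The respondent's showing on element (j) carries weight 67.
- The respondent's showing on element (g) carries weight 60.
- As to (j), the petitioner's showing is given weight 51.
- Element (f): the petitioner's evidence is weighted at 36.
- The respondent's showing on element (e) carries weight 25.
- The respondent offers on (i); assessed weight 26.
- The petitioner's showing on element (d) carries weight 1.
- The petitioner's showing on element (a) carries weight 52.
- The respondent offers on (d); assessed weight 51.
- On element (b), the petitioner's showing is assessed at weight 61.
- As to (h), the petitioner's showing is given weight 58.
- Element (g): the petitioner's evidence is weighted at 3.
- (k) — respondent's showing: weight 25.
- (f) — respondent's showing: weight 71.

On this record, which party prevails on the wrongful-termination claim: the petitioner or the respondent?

petitioner

— Issue I —
Stage I.1 — burden on petitioner; standard: a preponderance (weight is at least 52).
    (a): 52 ≥ 52 [met]
    (b): 61 ≥ 52 [met]
  Stage I.1 is satisfied; the onus moves to the respondent.
Stage I.2 — burden on respondent; standard: a preponderance (weight is at least 52).
    (c): 46 < 52 [not met]
    (d): 51 − 1 = 50 < 52 [not met]
  Stage I.2 not carried; the respondent fails its burden.
So the petitioner prevails on this issue.
— Issue II —
Stage II.1 (petitioner, a substantially-more-likely showing, weight is at least 69): (e) net 96−25=71 ≥ 69 — meets.
  Stage II.1 carried; the burden shifts to the respondent.
Stage II.2 (respondent, the preponderance of the evidence, weight is at least 52): (f) net 71−36=35 < 52 — fails; (g) net 60−3=57 ≥ 52 — meets.
  Stage II.2 not carried; the respondent fails its burden.
The analysis ends at Stage II.2; the petitioner prevails on this issue.
— Issue III —
Stage III.1 — burden on petitioner; standard: a more-likely-than-not showing (weight exceeds 55).
    (h): 58 > 55 [met]
    (i): 82 − 26 = 56 > 55 [met]
  Stage III.1 carried; the burden shifts to the respondent.
Stage III.2 — burden on respondent; standard: a production showing (weight is at least 17).
    (j): 67 − 51 = 16 < 17 [not met]
    (k): 25 ≥ 17 [met]
  Not every element is met, so the respondent fails to carry Stage III.2.
The analysis ends at Stage III.2; the petitioner prevails on this issue.
Per-issue: Issue I → petitioner; Issue II → petitioner; Issue III → petitioner. The petitioner must prevail on every issue; overall, the petitioner prevails.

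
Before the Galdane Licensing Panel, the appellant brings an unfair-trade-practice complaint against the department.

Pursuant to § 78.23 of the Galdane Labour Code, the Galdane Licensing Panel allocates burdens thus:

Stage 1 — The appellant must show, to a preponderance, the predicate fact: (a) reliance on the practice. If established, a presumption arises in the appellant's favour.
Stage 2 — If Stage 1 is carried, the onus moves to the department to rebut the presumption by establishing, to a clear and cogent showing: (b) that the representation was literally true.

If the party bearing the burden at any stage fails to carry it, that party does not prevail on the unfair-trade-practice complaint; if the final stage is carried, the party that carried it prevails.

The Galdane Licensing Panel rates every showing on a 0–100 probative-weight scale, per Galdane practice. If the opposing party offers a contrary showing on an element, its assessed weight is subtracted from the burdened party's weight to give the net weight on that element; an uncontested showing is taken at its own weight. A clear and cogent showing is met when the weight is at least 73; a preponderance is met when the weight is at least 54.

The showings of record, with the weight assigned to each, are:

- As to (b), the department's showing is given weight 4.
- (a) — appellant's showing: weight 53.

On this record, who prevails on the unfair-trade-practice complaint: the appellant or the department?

department

Stage 1 (appellant, a preponderance, weight is at least 54): (a) 53 < 54 — fails.
  Not every element is met, so the appellant fails to carry Stage 1.
So the department prevails.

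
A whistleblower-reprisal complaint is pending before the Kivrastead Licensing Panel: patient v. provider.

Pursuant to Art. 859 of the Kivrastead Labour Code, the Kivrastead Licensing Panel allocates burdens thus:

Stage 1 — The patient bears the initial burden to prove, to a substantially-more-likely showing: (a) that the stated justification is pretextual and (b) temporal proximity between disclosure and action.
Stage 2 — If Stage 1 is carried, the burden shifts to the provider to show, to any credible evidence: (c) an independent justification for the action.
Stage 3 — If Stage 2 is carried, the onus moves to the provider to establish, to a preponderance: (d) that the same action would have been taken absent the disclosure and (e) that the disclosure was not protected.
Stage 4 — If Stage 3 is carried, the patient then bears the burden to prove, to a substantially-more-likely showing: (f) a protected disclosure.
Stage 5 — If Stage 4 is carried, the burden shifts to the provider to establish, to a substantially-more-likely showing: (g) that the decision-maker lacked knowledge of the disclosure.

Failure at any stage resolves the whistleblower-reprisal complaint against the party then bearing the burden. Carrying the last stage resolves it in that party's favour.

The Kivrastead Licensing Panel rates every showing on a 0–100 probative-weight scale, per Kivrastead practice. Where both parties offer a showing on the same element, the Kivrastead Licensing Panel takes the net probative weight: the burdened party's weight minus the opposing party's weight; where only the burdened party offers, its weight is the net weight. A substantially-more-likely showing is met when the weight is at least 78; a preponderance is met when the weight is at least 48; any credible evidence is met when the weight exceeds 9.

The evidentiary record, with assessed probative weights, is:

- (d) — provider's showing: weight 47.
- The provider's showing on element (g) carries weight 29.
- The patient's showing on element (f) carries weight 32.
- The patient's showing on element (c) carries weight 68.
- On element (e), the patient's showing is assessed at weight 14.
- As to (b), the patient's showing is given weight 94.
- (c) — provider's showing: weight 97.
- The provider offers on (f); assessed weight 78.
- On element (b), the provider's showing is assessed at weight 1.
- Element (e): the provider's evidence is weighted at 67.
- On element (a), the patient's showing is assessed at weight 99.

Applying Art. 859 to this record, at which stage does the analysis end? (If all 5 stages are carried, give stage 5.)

Stage 1 — burden on patient; standard: a substantially-more-likely showing (weight is at least 78).
    (a): 99 ≥ 78 [met]
    (b): 94 − 1 = 93 ≥ 78 [met]
  Stage 1 is satisfied; the onus moves to the provider.
Stage 2 — burden on provider; standard: any credible evidence (weight exceeds 9).
    (c): 97 − 68 = 29 > 9 [met]
  Stage 2 carried; the burden remains with the provider.
Stage 3 — burden on provider; standard: a preponderance (weight is at least 48).
    (d): 47 < 48 [not met]
    (e): 67 − 14 = 53 ≥ 48 [met]
  The provider does not carry Stage 3.
So the patient prevails.

stage 3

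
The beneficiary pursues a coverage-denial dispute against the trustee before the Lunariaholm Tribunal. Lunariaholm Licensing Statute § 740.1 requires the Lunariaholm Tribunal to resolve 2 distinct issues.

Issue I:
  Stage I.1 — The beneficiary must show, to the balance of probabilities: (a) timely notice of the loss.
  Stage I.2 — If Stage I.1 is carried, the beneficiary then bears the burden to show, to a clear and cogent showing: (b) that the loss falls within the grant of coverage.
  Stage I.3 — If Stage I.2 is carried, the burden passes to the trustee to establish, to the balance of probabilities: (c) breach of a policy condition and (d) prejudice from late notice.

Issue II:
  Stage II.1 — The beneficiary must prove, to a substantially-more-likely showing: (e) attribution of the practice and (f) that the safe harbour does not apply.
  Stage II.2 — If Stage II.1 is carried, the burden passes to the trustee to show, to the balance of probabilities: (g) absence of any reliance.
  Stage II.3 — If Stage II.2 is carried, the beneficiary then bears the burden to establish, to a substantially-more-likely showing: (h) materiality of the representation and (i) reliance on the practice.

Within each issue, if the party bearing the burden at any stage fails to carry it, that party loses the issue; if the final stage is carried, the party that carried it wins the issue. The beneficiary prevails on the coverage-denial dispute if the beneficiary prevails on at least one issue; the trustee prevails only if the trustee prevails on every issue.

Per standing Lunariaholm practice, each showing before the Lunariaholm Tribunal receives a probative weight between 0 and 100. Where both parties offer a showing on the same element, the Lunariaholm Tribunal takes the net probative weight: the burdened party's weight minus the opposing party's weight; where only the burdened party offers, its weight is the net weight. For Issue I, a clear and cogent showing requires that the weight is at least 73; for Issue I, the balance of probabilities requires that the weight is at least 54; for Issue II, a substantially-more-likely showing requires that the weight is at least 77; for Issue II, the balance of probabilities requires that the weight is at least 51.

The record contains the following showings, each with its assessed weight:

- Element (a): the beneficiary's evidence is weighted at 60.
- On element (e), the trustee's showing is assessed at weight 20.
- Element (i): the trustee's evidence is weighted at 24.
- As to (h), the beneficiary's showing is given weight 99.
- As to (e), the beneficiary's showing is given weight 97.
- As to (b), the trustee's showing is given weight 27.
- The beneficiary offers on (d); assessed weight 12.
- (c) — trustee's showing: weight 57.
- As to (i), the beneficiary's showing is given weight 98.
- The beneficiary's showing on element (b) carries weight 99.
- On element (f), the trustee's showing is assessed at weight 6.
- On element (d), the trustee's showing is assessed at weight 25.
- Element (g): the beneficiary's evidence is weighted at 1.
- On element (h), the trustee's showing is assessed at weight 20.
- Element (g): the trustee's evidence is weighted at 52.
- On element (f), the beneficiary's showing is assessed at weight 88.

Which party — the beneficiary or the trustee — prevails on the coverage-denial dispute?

— Issue I —
At Stage I.1 the beneficiary must meet the balance of probabilities (weight is at least 54): on (a) the weight is 60, ≥ 54, so (a) meets the standard.
  Stage I.1 is satisfied; the beneficiary continues to bear the burden.
At Stage I.2 the beneficiary must meet a clear and cogent showing (weight is at least 73): on (b) the weight is 99 less the opposing 27 gives net 72, which does not reach 73, so (b) does not meet the standard.
  The beneficiary does not carry Stage I.2.
So the trustee prevails on this issue.
— Issue II —
Stage II.1 (beneficiary, a substantially-more-likely showing, weight is at least 77): (e) net 97−20=77 ≥ 77 — meets; (f) net 88−6=82 ≥ 77 — meets.
  Stage II.1 is satisfied; the onus moves to the trustee.
Stage II.2 (trustee, the balance of probabilities, weight is at least 51): (g) net 52−1=51 ≥ 51 — meets.
  Stage II.2 carried; the burden shifts to the beneficiary.
Stage II.3 (beneficiary, a substantially-more-likely showing, weight is at least 77): (h) net 99−20=79 ≥ 77 — meets; (i) net 98−24=74 < 77 — fails.
  Not every element is met, so the beneficiary fails to carry Stage II.3.
The trustee prevails on this issue.
Per-issue: Issue I → trustee; Issue II → trustee. The beneficiary must prevail on at least one issue; overall, the trustee prevails.

trustee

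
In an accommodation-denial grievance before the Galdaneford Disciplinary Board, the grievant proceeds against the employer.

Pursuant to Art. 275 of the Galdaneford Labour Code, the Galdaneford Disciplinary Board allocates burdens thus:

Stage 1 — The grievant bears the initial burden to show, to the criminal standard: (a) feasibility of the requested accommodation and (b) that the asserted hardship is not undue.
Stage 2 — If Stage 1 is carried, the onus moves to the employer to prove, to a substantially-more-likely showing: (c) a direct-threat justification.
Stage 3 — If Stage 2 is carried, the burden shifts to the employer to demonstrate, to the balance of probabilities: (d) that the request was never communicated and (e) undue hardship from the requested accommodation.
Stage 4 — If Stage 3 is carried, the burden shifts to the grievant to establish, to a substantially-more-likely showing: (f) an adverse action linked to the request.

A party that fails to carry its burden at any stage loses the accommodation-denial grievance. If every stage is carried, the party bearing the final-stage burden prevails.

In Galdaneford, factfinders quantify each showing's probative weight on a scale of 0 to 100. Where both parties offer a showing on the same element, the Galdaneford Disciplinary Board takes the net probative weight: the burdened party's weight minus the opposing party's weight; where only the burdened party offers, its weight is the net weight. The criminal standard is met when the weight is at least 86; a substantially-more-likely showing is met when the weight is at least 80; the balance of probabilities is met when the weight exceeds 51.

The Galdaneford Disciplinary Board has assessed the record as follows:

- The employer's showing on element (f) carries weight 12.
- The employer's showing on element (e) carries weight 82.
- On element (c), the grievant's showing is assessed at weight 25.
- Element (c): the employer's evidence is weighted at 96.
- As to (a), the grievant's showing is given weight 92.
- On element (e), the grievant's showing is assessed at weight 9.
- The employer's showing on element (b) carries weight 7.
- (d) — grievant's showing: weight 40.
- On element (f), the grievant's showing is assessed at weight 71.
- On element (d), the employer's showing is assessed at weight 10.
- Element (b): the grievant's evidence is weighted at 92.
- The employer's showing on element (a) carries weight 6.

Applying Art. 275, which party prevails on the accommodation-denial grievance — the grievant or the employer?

employer

Stage 1 — burden on grievant; standard: the criminal standard (weight is at least 86).
    (a): 92 − 6 = 86 ≥ 86 [met]
    (b): 92 − 7 = 85 < 86 [not met]
  Not every element is met, so the grievant fails to carry Stage 1.
The analysis ends at Stage 1; the employer prevails.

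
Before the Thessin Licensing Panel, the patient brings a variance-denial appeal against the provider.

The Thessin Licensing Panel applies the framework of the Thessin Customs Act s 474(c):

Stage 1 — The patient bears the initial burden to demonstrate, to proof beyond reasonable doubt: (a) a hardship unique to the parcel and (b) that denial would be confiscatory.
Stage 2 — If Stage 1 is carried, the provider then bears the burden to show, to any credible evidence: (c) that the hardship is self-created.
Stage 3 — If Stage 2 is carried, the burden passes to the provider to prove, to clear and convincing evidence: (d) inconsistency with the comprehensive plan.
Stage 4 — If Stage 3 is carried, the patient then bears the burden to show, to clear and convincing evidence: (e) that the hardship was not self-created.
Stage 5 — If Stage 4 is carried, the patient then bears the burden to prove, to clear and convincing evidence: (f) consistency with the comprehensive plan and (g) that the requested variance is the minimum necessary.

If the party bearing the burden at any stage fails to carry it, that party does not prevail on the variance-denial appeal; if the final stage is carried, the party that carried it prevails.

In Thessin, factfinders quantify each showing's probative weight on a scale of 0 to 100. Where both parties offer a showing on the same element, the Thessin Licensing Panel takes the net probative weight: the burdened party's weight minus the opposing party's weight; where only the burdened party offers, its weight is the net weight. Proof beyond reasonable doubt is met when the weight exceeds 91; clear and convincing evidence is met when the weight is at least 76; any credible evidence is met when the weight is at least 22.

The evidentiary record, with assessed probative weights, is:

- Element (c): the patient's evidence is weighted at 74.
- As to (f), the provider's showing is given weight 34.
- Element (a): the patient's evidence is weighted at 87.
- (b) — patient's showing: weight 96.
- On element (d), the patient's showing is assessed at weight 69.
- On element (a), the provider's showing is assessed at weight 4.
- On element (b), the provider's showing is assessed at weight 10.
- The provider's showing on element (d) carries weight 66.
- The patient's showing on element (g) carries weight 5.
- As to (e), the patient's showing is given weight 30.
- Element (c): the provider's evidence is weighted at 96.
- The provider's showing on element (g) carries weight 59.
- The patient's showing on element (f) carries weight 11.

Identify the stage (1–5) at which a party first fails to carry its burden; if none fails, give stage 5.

stage 1

Stage 1 — burden on patient; standard: proof beyond reasonable doubt (weight exceeds 91).
    (a): 87 − 4 = 83 ≤ 91 [not met]
    (b): 96 − 10 = 86 ≤ 91 [not met]
  Stage 1 not carried; the patient fails its burden.
So the provider prevails.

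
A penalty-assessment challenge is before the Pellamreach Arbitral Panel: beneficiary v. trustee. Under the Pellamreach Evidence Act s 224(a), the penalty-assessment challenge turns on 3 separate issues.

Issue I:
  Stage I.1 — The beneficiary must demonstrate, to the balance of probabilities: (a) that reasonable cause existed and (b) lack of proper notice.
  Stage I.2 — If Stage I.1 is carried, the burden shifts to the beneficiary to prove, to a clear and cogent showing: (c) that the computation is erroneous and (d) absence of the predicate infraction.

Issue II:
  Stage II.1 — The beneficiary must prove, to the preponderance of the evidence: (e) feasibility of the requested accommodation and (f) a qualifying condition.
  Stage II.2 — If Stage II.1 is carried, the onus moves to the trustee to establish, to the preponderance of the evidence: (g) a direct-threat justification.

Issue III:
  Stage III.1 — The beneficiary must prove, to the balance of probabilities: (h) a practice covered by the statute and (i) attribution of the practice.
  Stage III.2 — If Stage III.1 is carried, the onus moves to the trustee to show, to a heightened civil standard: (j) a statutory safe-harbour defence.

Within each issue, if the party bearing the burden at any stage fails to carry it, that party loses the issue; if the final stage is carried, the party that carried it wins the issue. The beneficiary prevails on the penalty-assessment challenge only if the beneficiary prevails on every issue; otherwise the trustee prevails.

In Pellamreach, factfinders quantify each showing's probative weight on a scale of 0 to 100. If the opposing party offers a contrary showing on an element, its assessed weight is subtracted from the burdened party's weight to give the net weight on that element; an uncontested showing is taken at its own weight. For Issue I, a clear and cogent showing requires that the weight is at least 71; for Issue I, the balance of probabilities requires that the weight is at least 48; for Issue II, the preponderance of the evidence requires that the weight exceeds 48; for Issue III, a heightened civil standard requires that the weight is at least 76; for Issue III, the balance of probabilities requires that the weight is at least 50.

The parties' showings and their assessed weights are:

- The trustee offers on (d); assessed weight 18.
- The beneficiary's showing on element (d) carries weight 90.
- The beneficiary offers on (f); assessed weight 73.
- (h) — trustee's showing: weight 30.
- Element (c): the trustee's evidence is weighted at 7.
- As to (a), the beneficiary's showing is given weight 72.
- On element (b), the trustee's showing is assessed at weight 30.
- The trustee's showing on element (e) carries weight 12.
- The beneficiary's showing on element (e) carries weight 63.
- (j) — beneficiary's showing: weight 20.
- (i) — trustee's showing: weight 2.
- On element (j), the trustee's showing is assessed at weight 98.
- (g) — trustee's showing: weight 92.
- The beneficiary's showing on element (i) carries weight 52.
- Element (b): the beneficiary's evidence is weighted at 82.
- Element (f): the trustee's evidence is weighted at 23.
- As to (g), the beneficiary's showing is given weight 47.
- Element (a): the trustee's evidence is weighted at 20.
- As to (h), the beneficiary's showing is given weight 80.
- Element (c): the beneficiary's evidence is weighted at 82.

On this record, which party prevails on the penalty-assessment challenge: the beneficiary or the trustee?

trustee

— Issue I —
Stage I.1 — burden on beneficiary; standard: the balance of probabilities (weight is at least 48).
    (a): 72 − 20 = 52 ≥ 48 [met]
    (b): 82 − 30 = 52 ≥ 48 [met]
  Stage I.1 is satisfied; the beneficiary continues to bear the burden.
Stage I.2 — burden on beneficiary; standard: a clear and cogent showing (weight is at least 71).
    (c): 82 − 7 = 75 ≥ 71 [met]
    (d): 90 − 18 = 72 ≥ 71 [met]
  The beneficiary carries the last stage.
Every stage carried; the beneficiary prevails on this issue.
— Issue II —
Stage II.1 — burden on beneficiary; standard: the preponderance of the evidence (weight exceeds 48).
    (e): 63 − 12 = 51 > 48 [met]
    (f): 73 − 23 = 50 > 48 [met]
  All elements met. The burden passes to the trustee.
Stage II.2 — burden on trustee; standard: the preponderance of the evidence (weight exceeds 48).
    (g): 92 − 47 = 45 ≤ 48 [not met]
  Stage II.2 not carried; the trustee fails its burden.
The beneficiary prevails on this issue.
— Issue III —
Stage III.1 (beneficiary, the balance of probabilities, weight is at least 50): (h) net 80−30=50 ≥ 50 — meets; (i) net 52−2=50 ≥ 50 — meets.
  Stage III.1 carried; the burden shifts to the trustee.
Stage III.2 (trustee, a heightened civil standard, weight is at least 76): (j) net 98−20=78 ≥ 76 — meets.
  Stage III.2 carried; the final stage is satisfied.
With every stage satisfied, the trustee prevails on this issue.
Per-issue: Issue I → beneficiary; Issue II → beneficiary; Issue III → trustee. The beneficiary must prevail on every issue; overall, the trustee prevails.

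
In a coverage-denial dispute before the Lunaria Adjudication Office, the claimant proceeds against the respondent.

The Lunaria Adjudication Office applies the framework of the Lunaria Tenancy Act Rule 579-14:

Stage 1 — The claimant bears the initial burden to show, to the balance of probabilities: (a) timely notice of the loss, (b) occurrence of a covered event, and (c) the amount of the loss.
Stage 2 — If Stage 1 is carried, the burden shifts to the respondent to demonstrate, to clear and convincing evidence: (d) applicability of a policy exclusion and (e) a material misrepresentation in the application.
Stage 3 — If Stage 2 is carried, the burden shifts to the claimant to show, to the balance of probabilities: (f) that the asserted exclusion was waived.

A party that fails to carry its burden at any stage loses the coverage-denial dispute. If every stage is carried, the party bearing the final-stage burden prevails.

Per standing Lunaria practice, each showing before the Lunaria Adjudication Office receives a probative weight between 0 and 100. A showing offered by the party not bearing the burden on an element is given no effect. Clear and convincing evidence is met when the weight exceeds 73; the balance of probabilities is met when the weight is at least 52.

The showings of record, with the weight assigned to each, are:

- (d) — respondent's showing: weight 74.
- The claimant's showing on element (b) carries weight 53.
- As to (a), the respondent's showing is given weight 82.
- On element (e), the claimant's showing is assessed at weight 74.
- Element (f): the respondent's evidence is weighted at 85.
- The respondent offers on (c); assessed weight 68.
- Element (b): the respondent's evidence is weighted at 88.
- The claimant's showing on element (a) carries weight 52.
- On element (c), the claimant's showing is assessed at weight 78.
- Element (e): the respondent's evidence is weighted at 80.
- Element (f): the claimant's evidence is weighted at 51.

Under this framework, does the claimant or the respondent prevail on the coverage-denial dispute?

respondent

Stage 1 (claimant, the balance of probabilities, weight is at least 52): (a) 52 (respondent's 82 disregarded) ≥ 52 — meets; (b) 53 (respondent's 88 disregarded) ≥ 52 — meets; (c) 78 (respondent's 68 disregarded) ≥ 52 — meets.
  Stage 1 is satisfied; the onus moves to the respondent.
Stage 2 (respondent, clear and convincing evidence, weight exceeds 73): (d) 74 > 73 — meets; (e) 80 (claimant's 74 disregarded) > 73 — meets.
  The respondent carries Stage 2; the claimant now bears the burden.
Stage 3 (claimant, the balance of probabilities, weight is at least 52): (f) 51 (respondent's 85 disregarded) < 52 — fails.
  The claimant does not carry Stage 3.
The respondent prevails.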